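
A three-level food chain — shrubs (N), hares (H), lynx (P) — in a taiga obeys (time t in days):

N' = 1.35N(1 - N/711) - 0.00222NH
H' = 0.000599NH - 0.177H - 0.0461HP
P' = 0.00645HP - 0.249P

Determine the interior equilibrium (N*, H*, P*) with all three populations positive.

From dP/dt = 0: 0.00645H* = 0.249, so H* = 38.6.
From dN/dt = 0: 1.35(1 - N*/711) = 0.00222·38.6, giving N* = 711·(1 - 0.0635) = 666.
From dH/dt = 0: 0.000599·666 - 0.177 = 0.0461P*, so P* = 0.222/0.0461 = 4.81.

N* ≈ 666, H* ≈ 38.6, P* ≈ 4.81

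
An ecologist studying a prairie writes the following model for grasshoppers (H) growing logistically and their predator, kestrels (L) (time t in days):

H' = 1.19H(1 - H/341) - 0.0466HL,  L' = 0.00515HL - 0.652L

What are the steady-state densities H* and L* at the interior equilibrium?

H* ≈ 127, L* ≈ 16.1

From dL/dt = 0 with L > 0: 0.00515H* = 0.652, so H* = 127.
Substitute into dH/dt = 0: 1.19(1 - 127/341) = 0.0466L*.
The bracket is 0.629, giving L* = 0.748/0.0466 = 16.1.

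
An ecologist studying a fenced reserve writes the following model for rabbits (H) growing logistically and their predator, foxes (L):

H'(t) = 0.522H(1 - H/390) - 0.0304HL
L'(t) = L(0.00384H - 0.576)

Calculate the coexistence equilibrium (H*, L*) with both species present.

H* ≈ 150, L* ≈ 10.6

From dL/dt = 0 with L > 0: 0.00384H* = 0.576, so H* = 150.
Substitute into dH/dt = 0: 0.522(1 - 150/390) = 0.0304L*.
The bracket is 0.615, giving L* = 0.321/0.0304 = 10.6.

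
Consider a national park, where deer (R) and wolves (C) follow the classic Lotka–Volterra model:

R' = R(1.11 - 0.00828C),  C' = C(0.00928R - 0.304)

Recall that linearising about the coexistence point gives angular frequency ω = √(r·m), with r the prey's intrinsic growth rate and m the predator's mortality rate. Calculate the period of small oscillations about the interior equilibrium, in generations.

T ≈ 10.8 generations

Here r = 1.11 and m = 0.304, so r·m = 0.337.
ω = √0.337 = 0.581 per generation, hence T = 2π/ω ≈ 10.8 generations.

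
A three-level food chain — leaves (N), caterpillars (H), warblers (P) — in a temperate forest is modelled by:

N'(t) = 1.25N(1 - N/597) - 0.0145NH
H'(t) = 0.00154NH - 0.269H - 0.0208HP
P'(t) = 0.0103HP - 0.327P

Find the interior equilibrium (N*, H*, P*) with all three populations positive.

N* ≈ 377, H* ≈ 31.7, P* ≈ 15

From dP/dt = 0: 0.0103H* = 0.327, so H* = 31.7.
From dN/dt = 0: 1.25(1 - N*/597) = 0.0145·31.7, giving N* = 597·(1 - 0.368) = 377.
From dH/dt = 0: 0.00154·377 - 0.269 = 0.0208P*, so P* = 0.312/0.0208 = 15.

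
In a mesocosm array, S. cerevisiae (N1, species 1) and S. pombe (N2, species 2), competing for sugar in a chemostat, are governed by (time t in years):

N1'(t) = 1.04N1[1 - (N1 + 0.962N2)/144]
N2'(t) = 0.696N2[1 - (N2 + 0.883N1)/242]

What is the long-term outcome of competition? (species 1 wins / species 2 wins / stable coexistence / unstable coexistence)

species 2 excludes species 1

Compare the nullcline intercepts: K1/α12 = 144/0.962 = 150 < K2 = 242; K2/α21 = 242/0.883 = 274 > K1 = 144.
Since the inequalities point opposite ways, species 2 can invade but species 1 cannot.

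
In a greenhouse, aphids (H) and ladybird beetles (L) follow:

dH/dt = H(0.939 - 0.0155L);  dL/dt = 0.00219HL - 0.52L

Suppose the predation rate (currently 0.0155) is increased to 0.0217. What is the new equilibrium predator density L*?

At the interior fixed point, setting dH/dt = 0 with H > 0 fixes L* = (prey growth rate)/(HL coefficient) — independent of the other coefficients.
With the change, L* = 0.939/0.0217 = 43.3; it falls from 60.6.

L* ≈ 43.3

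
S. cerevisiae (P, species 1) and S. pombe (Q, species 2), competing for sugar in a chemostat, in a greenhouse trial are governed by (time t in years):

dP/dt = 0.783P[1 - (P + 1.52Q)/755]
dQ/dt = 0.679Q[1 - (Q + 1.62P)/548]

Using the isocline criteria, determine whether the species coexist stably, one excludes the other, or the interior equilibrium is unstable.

unstable coexistence (outcome depends on initial conditions)

Compare the nullcline intercepts: K1/α12 = 755/1.52 = 497 < K2 = 548; K2/α21 = 548/1.62 = 338 < K1 = 755.
Since both are reversed, neither can invade when rare; the interior point is a saddle.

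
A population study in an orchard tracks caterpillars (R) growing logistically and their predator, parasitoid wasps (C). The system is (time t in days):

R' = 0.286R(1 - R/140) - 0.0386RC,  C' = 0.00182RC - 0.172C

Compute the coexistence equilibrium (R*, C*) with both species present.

R* ≈ 94.5, C* ≈ 2.41

From dC/dt = 0 with C > 0: 0.00182R* = 0.172, so R* = 94.5.
Substitute into dR/dt = 0: 0.286(1 - 94.5/140) = 0.0386C*.
The bracket is 0.325, giving C* = 0.0929/0.0386 = 2.41.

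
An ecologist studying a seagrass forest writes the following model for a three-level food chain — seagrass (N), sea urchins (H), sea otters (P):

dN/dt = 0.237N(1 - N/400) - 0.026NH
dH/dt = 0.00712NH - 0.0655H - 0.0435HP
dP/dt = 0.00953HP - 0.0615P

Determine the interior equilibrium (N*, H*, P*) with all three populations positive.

From dP/dt = 0: 0.00953H* = 0.0615, so H* = 6.45.
From dN/dt = 0: 0.237(1 - N*/400) = 0.026·6.45, giving N* = 400·(1 - 0.708) = 117.
From dH/dt = 0: 0.00712·117 - 0.0655 = 0.0435P*, so P* = 0.766/0.0435 = 17.6.

N* ≈ 117, H* ≈ 6.45, P* ≈ 17.6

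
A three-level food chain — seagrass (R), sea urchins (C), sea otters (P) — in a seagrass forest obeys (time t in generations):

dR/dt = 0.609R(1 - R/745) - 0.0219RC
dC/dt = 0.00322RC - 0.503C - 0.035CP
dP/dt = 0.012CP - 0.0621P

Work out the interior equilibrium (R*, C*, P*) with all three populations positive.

From dP/dt = 0: 0.012C* = 0.0621, so C* = 5.17.
From dR/dt = 0: 0.609(1 - R*/745) = 0.0219·5.17, giving R* = 745·(1 - 0.186) = 606.
From dC/dt = 0: 0.00322·606 - 0.503 = 0.035P*, so P* = 1.45/0.035 = 41.4.

R* ≈ 606, C* ≈ 5.17, P* ≈ 41.4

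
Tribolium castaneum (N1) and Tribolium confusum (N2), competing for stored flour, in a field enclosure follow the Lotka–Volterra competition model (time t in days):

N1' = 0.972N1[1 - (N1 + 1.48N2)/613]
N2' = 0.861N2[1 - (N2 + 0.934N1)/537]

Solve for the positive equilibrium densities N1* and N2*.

Setting both brackets to zero gives the nullclines N1 + 1.48N2 = 613 and 0.934N1 + N2 = 537.
Substituting N2 = 537 - 0.934N1 into the first: N1(1 - 1.48·0.934) = 613 - 1.48·537.
So N1* = -182/-0.382 = 475, and then N2* = 537 - 0.934·475 = 93.

N1* ≈ 475, N2* ≈ 93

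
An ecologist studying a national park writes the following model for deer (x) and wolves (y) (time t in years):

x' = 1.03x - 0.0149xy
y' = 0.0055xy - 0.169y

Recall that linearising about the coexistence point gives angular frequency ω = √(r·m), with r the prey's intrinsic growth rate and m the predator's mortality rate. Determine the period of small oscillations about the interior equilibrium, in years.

T ≈ 15.1 years

Here r = 1.03 and m = 0.169, so r·m = 0.174.
ω = √0.174 = 0.417 per year, hence T = 2π/ω ≈ 15.1 years.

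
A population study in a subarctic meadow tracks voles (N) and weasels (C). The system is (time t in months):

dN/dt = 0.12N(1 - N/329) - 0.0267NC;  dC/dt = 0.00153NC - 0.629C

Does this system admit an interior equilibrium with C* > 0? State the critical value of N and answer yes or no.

The predator equation gives dC/dt > 0 only when N > 0.629/0.00153 = 411.
Without the predator, N → K = 329. Since 329 < 411, the predator cannot invade.

Threshold N = 411; K < 411, so no, the predator goes extinct.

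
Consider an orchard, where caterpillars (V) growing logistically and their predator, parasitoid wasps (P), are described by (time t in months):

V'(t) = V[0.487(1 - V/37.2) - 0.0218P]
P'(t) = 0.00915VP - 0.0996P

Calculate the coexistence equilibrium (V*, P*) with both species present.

V* ≈ 10.9, P* ≈ 15.8

From dP/dt = 0 with P > 0: 0.00915V* = 0.0996, so V* = 10.9.
Substitute into dV/dt = 0: 0.487(1 - 10.9/37.2) = 0.0218P*.
The bracket is 0.707, giving P* = 0.344/0.0218 = 15.8.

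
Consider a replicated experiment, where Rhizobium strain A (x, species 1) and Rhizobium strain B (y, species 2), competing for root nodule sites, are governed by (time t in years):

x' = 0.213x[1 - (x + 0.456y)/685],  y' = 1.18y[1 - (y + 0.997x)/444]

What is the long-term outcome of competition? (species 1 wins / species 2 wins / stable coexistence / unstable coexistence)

species 1 excludes species 2

Compare the nullcline intercepts: K1/α12 = 685/0.456 = 1500 > K2 = 444; K2/α21 = 444/0.997 = 445 < K1 = 685.
Since the inequalities point opposite ways, species 1 can invade but species 2 cannot.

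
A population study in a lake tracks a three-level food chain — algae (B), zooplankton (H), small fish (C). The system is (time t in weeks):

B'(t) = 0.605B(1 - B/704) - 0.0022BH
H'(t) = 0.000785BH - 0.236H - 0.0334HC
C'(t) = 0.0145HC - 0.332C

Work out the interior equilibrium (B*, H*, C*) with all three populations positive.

B* ≈ 645, H* ≈ 22.9, C* ≈ 8.1

From dC/dt = 0: 0.0145H* = 0.332, so H* = 22.9.
From dB/dt = 0: 0.605(1 - B*/704) = 0.0022·22.9, giving B* = 704·(1 - 0.0833) = 645.
From dH/dt = 0: 0.000785·645 - 0.236 = 0.0334C*, so C* = 0.271/0.0334 = 8.1.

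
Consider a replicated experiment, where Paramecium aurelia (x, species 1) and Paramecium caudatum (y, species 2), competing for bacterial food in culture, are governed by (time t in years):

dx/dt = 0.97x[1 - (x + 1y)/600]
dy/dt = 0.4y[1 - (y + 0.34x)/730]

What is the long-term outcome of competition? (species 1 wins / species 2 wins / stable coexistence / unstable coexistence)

species 2 excludes species 1

Compare the nullcline intercepts: K1/α12 = 600/1 = 600 < K2 = 730; K2/α21 = 730/0.34 = 2150 > K1 = 600.
Since the inequalities point opposite ways, species 2 can invade but species 1 cannot.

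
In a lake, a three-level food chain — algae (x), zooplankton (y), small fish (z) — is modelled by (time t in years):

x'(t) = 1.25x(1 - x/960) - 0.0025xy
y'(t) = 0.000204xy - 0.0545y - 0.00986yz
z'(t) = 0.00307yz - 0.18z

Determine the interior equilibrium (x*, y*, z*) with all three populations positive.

From dz/dt = 0: 0.00307y* = 0.18, so y* = 58.6.
From dx/dt = 0: 1.25(1 - x*/960) = 0.0025·58.6, giving x* = 960·(1 - 0.117) = 847.
From dy/dt = 0: 0.000204·847 - 0.0545 = 0.00986z*, so z* = 0.118/0.00986 = 12.

x* ≈ 847, y* ≈ 58.6, z* ≈ 12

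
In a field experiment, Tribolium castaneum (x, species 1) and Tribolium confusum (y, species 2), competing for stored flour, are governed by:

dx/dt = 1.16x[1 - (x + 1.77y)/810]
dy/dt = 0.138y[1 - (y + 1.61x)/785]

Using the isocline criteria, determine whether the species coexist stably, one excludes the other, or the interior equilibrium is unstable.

unstable coexistence (outcome depends on initial conditions)

Compare the nullcline intercepts: K1/α12 = 810/1.77 = 458 < K2 = 785; K2/α21 = 785/1.61 = 488 < K1 = 810.
Since both are reversed, neither can invade when rare; the interior point is a saddle.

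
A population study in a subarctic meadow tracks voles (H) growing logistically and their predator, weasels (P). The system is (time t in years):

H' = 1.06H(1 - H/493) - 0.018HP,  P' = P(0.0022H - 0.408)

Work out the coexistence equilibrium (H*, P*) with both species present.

H* ≈ 185, P* ≈ 36.7

From dP/dt = 0 with P > 0: 0.0022H* = 0.408, so H* = 185.
Substitute into dH/dt = 0: 1.06(1 - 185/493) = 0.018P*.
The bracket is 0.624, giving P* = 0.661/0.018 = 36.7.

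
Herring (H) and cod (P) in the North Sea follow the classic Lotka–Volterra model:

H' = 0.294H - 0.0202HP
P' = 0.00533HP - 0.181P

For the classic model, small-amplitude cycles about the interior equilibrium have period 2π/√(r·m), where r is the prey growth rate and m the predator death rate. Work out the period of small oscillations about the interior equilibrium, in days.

Here r = 0.294 and m = 0.181, so r·m = 0.0532.
ω = √0.0532 = 0.231 per day, hence T = 2π/ω ≈ 27.2 days.

T ≈ 27.2 days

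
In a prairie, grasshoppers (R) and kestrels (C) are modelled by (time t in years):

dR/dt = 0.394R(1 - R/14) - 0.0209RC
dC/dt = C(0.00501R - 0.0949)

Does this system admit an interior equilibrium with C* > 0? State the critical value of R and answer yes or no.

Threshold R = 18.9; K < 18.9, so no, the predator goes extinct.

The predator equation gives dC/dt > 0 only when R > 0.0949/0.00501 = 18.9.
Without the predator, R → K = 14. Since 14 < 18.9, the predator cannot invade.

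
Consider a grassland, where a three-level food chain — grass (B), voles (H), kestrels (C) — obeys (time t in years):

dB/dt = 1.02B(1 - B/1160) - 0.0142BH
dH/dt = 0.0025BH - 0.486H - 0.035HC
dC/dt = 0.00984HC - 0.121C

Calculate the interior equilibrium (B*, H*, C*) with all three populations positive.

B* ≈ 961, H* ≈ 12.3, C* ≈ 54.8

From dC/dt = 0: 0.00984H* = 0.121, so H* = 12.3.
From dB/dt = 0: 1.02(1 - B*/1160) = 0.0142·12.3, giving B* = 1160·(1 - 0.171) = 961.
From dH/dt = 0: 0.0025·961 - 0.486 = 0.035C*, so C* = 1.92/0.035 = 54.8.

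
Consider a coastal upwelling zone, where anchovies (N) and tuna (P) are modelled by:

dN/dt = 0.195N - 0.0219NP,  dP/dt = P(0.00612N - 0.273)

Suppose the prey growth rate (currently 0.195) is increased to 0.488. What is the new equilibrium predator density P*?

P* ≈ 22.3

At the interior fixed point, setting dN/dt = 0 with N > 0 fixes P* = (prey growth rate)/(NP coefficient) — independent of the other coefficients.
With the change, P* = 0.488/0.0219 = 22.3; it rises from 8.9.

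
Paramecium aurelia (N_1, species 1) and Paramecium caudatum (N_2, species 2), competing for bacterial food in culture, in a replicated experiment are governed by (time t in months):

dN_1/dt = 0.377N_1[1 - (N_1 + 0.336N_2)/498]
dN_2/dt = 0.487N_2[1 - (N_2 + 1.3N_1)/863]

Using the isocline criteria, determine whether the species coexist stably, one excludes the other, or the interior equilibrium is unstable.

Compare the nullcline intercepts: K1/α12 = 498/0.336 = 1480 > K2 = 863; K2/α21 = 863/1.3 = 664 > K1 = 498.
Since both inequalities hold, each species can invade when rare, so the interior equilibrium is stable.

stable coexistence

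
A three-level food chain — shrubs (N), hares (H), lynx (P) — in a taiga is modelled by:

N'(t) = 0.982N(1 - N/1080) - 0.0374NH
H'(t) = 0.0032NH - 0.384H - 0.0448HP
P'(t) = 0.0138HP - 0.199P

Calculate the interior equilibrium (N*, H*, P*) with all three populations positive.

From dP/dt = 0: 0.0138H* = 0.199, so H* = 14.4.
From dN/dt = 0: 0.982(1 - N*/1080) = 0.0374·14.4, giving N* = 1080·(1 - 0.549) = 487.
From dH/dt = 0: 0.0032·487 - 0.384 = 0.0448P*, so P* = 1.17/0.0448 = 26.2.

N* ≈ 487, H* ≈ 14.4, P* ≈ 26.2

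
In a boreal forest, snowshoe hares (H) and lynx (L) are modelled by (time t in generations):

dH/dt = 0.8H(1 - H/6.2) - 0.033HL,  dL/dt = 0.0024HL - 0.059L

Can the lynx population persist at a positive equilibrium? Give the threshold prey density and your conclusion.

The predator equation gives dL/dt > 0 only when H > 0.059/0.0024 = 24.6.
Without the predator, H → K = 6.2. Since 6.2 < 24.6, the predator cannot invade.

Threshold H = 24.6; K < 24.6, so no, the predator goes extinct.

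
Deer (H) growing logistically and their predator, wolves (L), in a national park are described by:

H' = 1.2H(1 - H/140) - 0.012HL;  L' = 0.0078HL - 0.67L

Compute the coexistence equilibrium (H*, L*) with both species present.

H* ≈ 85.9, L* ≈ 38.6

From dL/dt = 0 with L > 0: 0.0078H* = 0.67, so H* = 85.9.
Substitute into dH/dt = 0: 1.2(1 - 85.9/140) = 0.012L*.
The bracket is 0.386, giving L* = 0.464/0.012 = 38.6.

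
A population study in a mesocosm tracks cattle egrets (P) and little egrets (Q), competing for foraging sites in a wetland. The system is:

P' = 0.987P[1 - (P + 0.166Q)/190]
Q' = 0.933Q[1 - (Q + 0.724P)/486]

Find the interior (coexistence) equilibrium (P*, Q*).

Setting both brackets to zero gives the nullclines P + 0.166Q = 190 and 0.724P + Q = 486.
Substituting Q = 486 - 0.724P into the first: P(1 - 0.166·0.724) = 190 - 0.166·486.
So P* = 109/0.88 = 124, and then Q* = 486 - 0.724·124 = 396.

P* ≈ 124, Q* ≈ 396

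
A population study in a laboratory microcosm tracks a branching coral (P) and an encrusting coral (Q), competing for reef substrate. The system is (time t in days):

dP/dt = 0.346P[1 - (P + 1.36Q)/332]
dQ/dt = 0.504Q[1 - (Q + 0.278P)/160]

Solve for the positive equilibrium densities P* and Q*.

Setting both brackets to zero gives the nullclines P + 1.36Q = 332 and 0.278P + Q = 160.
Substituting Q = 160 - 0.278P into the first: P(1 - 1.36·0.278) = 332 - 1.36·160.
So P* = 114/0.622 = 184, and then Q* = 160 - 0.278·184 = 109.

P* ≈ 184, Q* ≈ 109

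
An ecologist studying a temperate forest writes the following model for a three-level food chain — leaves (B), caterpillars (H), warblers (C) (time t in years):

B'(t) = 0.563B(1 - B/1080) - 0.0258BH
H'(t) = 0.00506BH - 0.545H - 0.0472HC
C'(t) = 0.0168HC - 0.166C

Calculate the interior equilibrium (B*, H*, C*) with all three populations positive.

From dC/dt = 0: 0.0168H* = 0.166, so H* = 9.88.
From dB/dt = 0: 0.563(1 - B*/1080) = 0.0258·9.88, giving B* = 1080·(1 - 0.453) = 591.
From dH/dt = 0: 0.00506·591 - 0.545 = 0.0472C*, so C* = 2.45/0.0472 = 51.8.

B* ≈ 591, H* ≈ 9.88, C* ≈ 51.8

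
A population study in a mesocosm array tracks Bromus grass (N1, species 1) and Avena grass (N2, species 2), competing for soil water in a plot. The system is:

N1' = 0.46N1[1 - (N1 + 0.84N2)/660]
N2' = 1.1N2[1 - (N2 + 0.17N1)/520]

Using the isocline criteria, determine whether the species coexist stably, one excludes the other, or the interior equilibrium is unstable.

Compare the nullcline intercepts: K1/α12 = 660/0.84 = 786 > K2 = 520; K2/α21 = 520/0.17 = 3060 > K1 = 660.
Since both inequalities hold, each species can invade when rare, so the interior equilibrium is stable.

stable coexistence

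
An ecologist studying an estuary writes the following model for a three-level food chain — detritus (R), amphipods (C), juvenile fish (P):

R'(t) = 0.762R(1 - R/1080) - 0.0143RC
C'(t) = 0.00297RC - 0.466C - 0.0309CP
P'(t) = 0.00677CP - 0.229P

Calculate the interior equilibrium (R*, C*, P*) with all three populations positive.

R* ≈ 394, C* ≈ 33.8, P* ≈ 22.8

From dP/dt = 0: 0.00677C* = 0.229, so C* = 33.8.
From dR/dt = 0: 0.762(1 - R*/1080) = 0.0143·33.8, giving R* = 1080·(1 - 0.635) = 394.
From dC/dt = 0: 0.00297·394 - 0.466 = 0.0309P*, so P* = 0.705/0.0309 = 22.8.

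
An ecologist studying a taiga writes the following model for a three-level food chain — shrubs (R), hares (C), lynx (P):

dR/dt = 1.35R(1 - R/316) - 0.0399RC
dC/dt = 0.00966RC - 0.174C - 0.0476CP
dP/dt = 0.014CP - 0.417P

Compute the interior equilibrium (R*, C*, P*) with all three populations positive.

R* ≈ 37.8, C* ≈ 29.8, P* ≈ 4.02

From dP/dt = 0: 0.014C* = 0.417, so C* = 29.8.
From dR/dt = 0: 1.35(1 - R*/316) = 0.0399·29.8, giving R* = 316·(1 - 0.88) = 37.8.
From dC/dt = 0: 0.00966·37.8 - 0.174 = 0.0476P*, so P* = 0.191/0.0476 = 4.02.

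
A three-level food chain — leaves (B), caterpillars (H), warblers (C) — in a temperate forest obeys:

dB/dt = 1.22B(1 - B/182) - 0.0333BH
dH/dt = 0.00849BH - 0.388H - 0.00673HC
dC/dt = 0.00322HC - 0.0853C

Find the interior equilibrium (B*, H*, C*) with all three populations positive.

From dC/dt = 0: 0.00322H* = 0.0853, so H* = 26.5.
From dB/dt = 0: 1.22(1 - B*/182) = 0.0333·26.5, giving B* = 182·(1 - 0.723) = 50.4.
From dH/dt = 0: 0.00849·50.4 - 0.388 = 0.00673C*, so C* = 0.0399/0.00673 = 5.93.

B* ≈ 50.4, H* ≈ 26.5, C* ≈ 5.93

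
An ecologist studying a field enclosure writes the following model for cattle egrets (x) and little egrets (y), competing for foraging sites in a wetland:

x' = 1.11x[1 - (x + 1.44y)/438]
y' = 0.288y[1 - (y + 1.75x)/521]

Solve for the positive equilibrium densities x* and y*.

Setting both brackets to zero gives the nullclines x + 1.44y = 438 and 1.75x + y = 521.
Substituting y = 521 - 1.75x into the first: x(1 - 1.44·1.75) = 438 - 1.44·521.
So x* = -312/-1.52 = 205, and then y* = 521 - 1.75·205 = 162.

x* ≈ 205, y* ≈ 162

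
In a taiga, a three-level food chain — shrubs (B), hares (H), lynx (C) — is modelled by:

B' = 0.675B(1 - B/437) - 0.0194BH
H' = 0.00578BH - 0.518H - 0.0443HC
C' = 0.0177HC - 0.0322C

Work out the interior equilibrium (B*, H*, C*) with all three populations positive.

From dC/dt = 0: 0.0177H* = 0.0322, so H* = 1.82.
From dB/dt = 0: 0.675(1 - B*/437) = 0.0194·1.82, giving B* = 437·(1 - 0.0523) = 414.
From dH/dt = 0: 0.00578·414 - 0.518 = 0.0443C*, so C* = 1.88/0.0443 = 42.3.

B* ≈ 414, H* ≈ 1.82, C* ≈ 42.3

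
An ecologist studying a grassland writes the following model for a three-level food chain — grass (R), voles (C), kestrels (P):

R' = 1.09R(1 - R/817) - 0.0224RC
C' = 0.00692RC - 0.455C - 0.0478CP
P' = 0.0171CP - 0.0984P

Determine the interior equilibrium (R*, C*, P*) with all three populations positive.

R* ≈ 720, C* ≈ 5.75, P* ≈ 94.8

From dP/dt = 0: 0.0171C* = 0.0984, so C* = 5.75.
From dR/dt = 0: 1.09(1 - R*/817) = 0.0224·5.75, giving R* = 817·(1 - 0.118) = 720.
From dC/dt = 0: 0.00692·720 - 0.455 = 0.0478P*, so P* = 4.53/0.0478 = 94.8.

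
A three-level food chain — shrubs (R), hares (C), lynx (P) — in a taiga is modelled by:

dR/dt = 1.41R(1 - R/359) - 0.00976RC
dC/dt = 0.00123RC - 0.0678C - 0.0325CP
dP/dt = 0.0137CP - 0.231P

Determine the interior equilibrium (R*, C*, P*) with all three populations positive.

From dP/dt = 0: 0.0137C* = 0.231, so C* = 16.9.
From dR/dt = 0: 1.41(1 - R*/359) = 0.00976·16.9, giving R* = 359·(1 - 0.117) = 317.
From dC/dt = 0: 0.00123·317 - 0.0678 = 0.0325P*, so P* = 0.322/0.0325 = 9.91.

R* ≈ 317, C* ≈ 16.9, P* ≈ 9.91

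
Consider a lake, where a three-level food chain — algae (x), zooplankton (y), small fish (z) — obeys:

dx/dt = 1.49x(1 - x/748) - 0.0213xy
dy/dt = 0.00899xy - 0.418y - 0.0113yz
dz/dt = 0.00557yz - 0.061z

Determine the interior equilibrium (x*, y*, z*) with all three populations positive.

x* ≈ 631, y* ≈ 11, z* ≈ 465

From dz/dt = 0: 0.00557y* = 0.061, so y* = 11.
From dx/dt = 0: 1.49(1 - x*/748) = 0.0213·11, giving x* = 748·(1 - 0.157) = 631.
From dy/dt = 0: 0.00899·631 - 0.418 = 0.0113z*, so z* = 5.25/0.0113 = 465.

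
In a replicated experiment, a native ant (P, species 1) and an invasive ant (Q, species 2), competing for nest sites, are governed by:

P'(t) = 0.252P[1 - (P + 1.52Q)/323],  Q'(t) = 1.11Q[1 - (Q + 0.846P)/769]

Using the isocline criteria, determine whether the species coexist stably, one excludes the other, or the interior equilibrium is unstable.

species 2 excludes species 1

Compare the nullcline intercepts: K1/α12 = 323/1.52 = 212 < K2 = 769; K2/α21 = 769/0.846 = 909 > K1 = 323.
Since the inequalities point opposite ways, species 2 can invade but species 1 cannot.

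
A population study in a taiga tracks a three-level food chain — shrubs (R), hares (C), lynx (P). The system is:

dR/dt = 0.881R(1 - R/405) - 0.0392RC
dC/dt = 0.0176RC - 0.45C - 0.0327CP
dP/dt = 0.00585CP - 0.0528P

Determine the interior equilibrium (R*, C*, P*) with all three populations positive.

R* ≈ 242, C* ≈ 9.03, P* ≈ 117

From dP/dt = 0: 0.00585C* = 0.0528, so C* = 9.03.
From dR/dt = 0: 0.881(1 - R*/405) = 0.0392·9.03, giving R* = 405·(1 - 0.402) = 242.
From dC/dt = 0: 0.0176·242 - 0.45 = 0.0327P*, so P* = 3.82/0.0327 = 117.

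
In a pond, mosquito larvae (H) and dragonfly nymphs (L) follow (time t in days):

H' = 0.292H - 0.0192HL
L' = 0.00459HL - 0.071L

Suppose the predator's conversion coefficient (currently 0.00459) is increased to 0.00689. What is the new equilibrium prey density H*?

H* ≈ 10.3

At the interior fixed point, setting dL/dt = 0 with L > 0 fixes H* = (predator death rate)/(HL coefficient) — independent of the other coefficients.
With the change, H* = 0.071/0.00689 = 10.3; it falls from 15.5.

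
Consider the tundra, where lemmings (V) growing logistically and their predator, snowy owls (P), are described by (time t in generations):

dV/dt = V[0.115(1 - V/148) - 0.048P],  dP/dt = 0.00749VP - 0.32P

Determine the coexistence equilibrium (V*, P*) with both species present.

V* ≈ 42.7, P* ≈ 1.7

From dP/dt = 0 with P > 0: 0.00749V* = 0.32, so V* = 42.7.
Substitute into dV/dt = 0: 0.115(1 - 42.7/148) = 0.048P*.
The bracket is 0.711, giving P* = 0.0818/0.048 = 1.7.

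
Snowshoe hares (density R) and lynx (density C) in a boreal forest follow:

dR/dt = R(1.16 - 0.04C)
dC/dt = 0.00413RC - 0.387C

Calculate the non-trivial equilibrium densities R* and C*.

R* ≈ 93.7, C* ≈ 29

Set dC/dt = 0 with C > 0: 0.00413R - 0.387 = 0, so R* = 0.387/0.00413 = 93.7.
Set dR/dt = 0 with R > 0: 1.16 - 0.04C = 0, so C* = 1.16/0.04 = 29.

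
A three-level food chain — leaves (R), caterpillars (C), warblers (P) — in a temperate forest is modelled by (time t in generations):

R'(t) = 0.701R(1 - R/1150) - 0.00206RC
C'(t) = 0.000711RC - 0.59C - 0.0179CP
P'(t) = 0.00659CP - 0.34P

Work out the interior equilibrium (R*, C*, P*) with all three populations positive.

R* ≈ 976, C* ≈ 51.6, P* ≈ 5.79

From dP/dt = 0: 0.00659C* = 0.34, so C* = 51.6.
From dR/dt = 0: 0.701(1 - R*/1150) = 0.00206·51.6, giving R* = 1150·(1 - 0.152) = 976.
From dC/dt = 0: 0.000711·976 - 0.59 = 0.0179P*, so P* = 0.104/0.0179 = 5.79.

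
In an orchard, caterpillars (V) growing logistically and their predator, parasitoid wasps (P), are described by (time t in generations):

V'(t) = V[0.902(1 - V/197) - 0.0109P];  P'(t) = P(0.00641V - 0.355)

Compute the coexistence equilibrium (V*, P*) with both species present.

V* ≈ 55.4, P* ≈ 59.5

From dP/dt = 0 with P > 0: 0.00641V* = 0.355, so V* = 55.4.
Substitute into dV/dt = 0: 0.902(1 - 55.4/197) = 0.0109P*.
The bracket is 0.719, giving P* = 0.648/0.0109 = 59.5.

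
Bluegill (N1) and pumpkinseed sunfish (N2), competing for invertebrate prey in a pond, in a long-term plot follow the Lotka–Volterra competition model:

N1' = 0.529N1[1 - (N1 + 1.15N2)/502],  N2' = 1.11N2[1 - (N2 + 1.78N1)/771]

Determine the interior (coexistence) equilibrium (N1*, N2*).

N1* ≈ 367, N2* ≈ 117

Setting both brackets to zero gives the nullclines N1 + 1.15N2 = 502 and 1.78N1 + N2 = 771.
Substituting N2 = 771 - 1.78N1 into the first: N1(1 - 1.15·1.78) = 502 - 1.15·771.
So N1* = -385/-1.05 = 367, and then N2* = 771 - 1.78·367 = 117.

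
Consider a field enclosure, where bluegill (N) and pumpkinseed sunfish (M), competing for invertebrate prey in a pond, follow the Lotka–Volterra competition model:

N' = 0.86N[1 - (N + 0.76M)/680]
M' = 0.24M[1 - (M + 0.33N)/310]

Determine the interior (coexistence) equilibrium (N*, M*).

N* ≈ 593, M* ≈ 114

Setting both brackets to zero gives the nullclines N + 0.76M = 680 and 0.33N + M = 310.
Substituting M = 310 - 0.33N into the first: N(1 - 0.76·0.33) = 680 - 0.76·310.
So N* = 444/0.749 = 593, and then M* = 310 - 0.33·593 = 114.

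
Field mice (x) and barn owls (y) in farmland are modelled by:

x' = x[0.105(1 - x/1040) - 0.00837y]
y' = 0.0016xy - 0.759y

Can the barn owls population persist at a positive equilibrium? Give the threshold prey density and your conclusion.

The predator equation gives dy/dt > 0 only when x > 0.759/0.0016 = 474.
Without the predator, x → K = 1040. Since 1040 > 474, the predator can invade and persist.

Threshold x = 474; K > 474, so yes, the predator persists.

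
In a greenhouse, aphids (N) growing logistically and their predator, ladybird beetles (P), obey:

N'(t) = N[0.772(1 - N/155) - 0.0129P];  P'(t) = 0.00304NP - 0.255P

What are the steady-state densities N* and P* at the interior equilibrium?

N* ≈ 83.9, P* ≈ 27.5

From dP/dt = 0 with P > 0: 0.00304N* = 0.255, so N* = 83.9.
Substitute into dN/dt = 0: 0.772(1 - 83.9/155) = 0.0129P*.
The bracket is 0.459, giving P* = 0.354/0.0129 = 27.5.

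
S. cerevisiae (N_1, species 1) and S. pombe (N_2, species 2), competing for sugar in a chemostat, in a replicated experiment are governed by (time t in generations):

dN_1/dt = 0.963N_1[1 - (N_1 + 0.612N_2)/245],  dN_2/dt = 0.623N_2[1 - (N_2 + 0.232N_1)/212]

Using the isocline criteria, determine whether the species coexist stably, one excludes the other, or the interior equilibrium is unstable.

Compare the nullcline intercepts: K1/α12 = 245/0.612 = 400 > K2 = 212; K2/α21 = 212/0.232 = 914 > K1 = 245.
Since both inequalities hold, each species can invade when rare, so the interior equilibrium is stable.

stable coexistence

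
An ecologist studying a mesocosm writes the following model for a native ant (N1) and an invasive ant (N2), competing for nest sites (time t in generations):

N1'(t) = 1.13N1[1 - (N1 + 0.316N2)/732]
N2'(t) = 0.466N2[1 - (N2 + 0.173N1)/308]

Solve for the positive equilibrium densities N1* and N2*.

N1* ≈ 671, N2* ≈ 192

Setting both brackets to zero gives the nullclines N1 + 0.316N2 = 732 and 0.173N1 + N2 = 308.
Substituting N2 = 308 - 0.173N1 into the first: N1(1 - 0.316·0.173) = 732 - 0.316·308.
So N1* = 635/0.945 = 671, and then N2* = 308 - 0.173·671 = 192.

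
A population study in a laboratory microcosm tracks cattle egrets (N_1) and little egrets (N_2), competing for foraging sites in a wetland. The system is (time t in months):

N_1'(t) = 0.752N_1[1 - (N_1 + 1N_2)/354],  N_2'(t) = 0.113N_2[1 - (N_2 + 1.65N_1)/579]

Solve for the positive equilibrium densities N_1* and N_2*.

N_1* ≈ 346, N_2* ≈ 7.85

Setting both brackets to zero gives the nullclines N_1 + 1N_2 = 354 and 1.65N_1 + N_2 = 579.
Substituting N_2 = 579 - 1.65N_1 into the first: N_1(1 - 1·1.65) = 354 - 1·579.
So N_1* = -225/-0.65 = 346, and then N_2* = 579 - 1.65·346 = 7.85.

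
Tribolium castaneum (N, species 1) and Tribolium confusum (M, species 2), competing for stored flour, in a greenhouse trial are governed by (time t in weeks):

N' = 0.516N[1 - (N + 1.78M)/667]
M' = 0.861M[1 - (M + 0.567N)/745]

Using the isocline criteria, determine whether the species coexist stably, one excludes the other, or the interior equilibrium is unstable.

Compare the nullcline intercepts: K1/α12 = 667/1.78 = 375 < K2 = 745; K2/α21 = 745/0.567 = 1310 > K1 = 667.
Since the inequalities point opposite ways, species 2 can invade but species 1 cannot.

species 2 excludes species 1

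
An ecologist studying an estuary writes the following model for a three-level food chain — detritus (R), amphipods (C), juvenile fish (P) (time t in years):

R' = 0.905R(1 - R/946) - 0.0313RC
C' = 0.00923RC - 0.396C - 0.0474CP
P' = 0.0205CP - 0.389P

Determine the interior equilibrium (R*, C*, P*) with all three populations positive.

R* ≈ 325, C* ≈ 19, P* ≈ 55

From dP/dt = 0: 0.0205C* = 0.389, so C* = 19.
From dR/dt = 0: 0.905(1 - R*/946) = 0.0313·19, giving R* = 946·(1 - 0.656) = 325.
From dC/dt = 0: 0.00923·325 - 0.396 = 0.0474P*, so P* = 2.61/0.0474 = 55.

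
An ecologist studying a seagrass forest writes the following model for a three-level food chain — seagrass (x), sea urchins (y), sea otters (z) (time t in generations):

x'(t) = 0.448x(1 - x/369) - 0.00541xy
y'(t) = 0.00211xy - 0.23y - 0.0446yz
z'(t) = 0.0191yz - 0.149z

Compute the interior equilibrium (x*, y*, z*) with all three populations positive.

From dz/dt = 0: 0.0191y* = 0.149, so y* = 7.8.
From dx/dt = 0: 0.448(1 - x*/369) = 0.00541·7.8, giving x* = 369·(1 - 0.0942) = 334.
From dy/dt = 0: 0.00211·334 - 0.23 = 0.0446z*, so z* = 0.475/0.0446 = 10.7.

x* ≈ 334, y* ≈ 7.8, z* ≈ 10.7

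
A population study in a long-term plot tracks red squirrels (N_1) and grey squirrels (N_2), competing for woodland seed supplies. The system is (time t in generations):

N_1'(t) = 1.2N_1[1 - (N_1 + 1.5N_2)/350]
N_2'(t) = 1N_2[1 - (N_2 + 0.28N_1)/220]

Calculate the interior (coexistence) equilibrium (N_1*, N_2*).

N_1* ≈ 34.5, N_2* ≈ 210

Setting both brackets to zero gives the nullclines N_1 + 1.5N_2 = 350 and 0.28N_1 + N_2 = 220.
Substituting N_2 = 220 - 0.28N_1 into the first: N_1(1 - 1.5·0.28) = 350 - 1.5·220.
So N_1* = 20/0.58 = 34.5, and then N_2* = 220 - 0.28·34.5 = 210.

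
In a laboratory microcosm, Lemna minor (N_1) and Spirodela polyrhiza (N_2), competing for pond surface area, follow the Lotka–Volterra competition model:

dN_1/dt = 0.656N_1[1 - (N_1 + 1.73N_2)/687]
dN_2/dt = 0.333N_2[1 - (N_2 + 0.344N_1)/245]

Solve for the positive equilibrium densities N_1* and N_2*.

N_1* ≈ 650, N_2* ≈ 21.4

Setting both brackets to zero gives the nullclines N_1 + 1.73N_2 = 687 and 0.344N_1 + N_2 = 245.
Substituting N_2 = 245 - 0.344N_1 into the first: N_1(1 - 1.73·0.344) = 687 - 1.73·245.
So N_1* = 263/0.405 = 650, and then N_2* = 245 - 0.344·650 = 21.4.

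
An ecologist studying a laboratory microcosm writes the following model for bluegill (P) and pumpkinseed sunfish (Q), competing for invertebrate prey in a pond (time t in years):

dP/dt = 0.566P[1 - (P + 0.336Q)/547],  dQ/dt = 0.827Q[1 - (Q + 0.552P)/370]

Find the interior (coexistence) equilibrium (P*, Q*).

P* ≈ 519, Q* ≈ 83.6

Setting both brackets to zero gives the nullclines P + 0.336Q = 547 and 0.552P + Q = 370.
Substituting Q = 370 - 0.552P into the first: P(1 - 0.336·0.552) = 547 - 0.336·370.
So P* = 423/0.815 = 519, and then Q* = 370 - 0.552·519 = 83.6.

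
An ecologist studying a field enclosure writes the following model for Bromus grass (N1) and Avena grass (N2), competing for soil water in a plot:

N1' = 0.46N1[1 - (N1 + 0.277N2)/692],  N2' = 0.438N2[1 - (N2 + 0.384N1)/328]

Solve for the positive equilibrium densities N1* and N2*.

N1* ≈ 673, N2* ≈ 69.7

Setting both brackets to zero gives the nullclines N1 + 0.277N2 = 692 and 0.384N1 + N2 = 328.
Substituting N2 = 328 - 0.384N1 into the first: N1(1 - 0.277·0.384) = 692 - 0.277·328.
So N1* = 601/0.894 = 673, and then N2* = 328 - 0.384·673 = 69.7.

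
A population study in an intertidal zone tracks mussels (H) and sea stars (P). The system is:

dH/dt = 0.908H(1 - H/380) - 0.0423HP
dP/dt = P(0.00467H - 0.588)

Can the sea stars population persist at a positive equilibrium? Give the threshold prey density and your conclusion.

The predator equation gives dP/dt > 0 only when H > 0.588/0.00467 = 126.
Without the predator, H → K = 380. Since 380 > 126, the predator can invade and persist.

Threshold H = 126; K > 126, so yes, the predator persists.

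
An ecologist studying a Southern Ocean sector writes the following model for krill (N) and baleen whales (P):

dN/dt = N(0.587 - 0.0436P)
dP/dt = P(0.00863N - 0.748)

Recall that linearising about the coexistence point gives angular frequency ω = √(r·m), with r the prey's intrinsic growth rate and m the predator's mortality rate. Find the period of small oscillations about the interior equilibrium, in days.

Here r = 0.587 and m = 0.748, so r·m = 0.439.
ω = √0.439 = 0.663 per day, hence T = 2π/ω ≈ 9.48 days.

T ≈ 9.48 days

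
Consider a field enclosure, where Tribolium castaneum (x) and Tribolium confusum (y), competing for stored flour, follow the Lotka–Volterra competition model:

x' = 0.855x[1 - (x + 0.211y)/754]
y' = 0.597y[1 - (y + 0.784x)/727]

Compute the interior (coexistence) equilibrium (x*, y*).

x* ≈ 720, y* ≈ 163

Setting both brackets to zero gives the nullclines x + 0.211y = 754 and 0.784x + y = 727.
Substituting y = 727 - 0.784x into the first: x(1 - 0.211·0.784) = 754 - 0.211·727.
So x* = 601/0.835 = 720, and then y* = 727 - 0.784·720 = 163.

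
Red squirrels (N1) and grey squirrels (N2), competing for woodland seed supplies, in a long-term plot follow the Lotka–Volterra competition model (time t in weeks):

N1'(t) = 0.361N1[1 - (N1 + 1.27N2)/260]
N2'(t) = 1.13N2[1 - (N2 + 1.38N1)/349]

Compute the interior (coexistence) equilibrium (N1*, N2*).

N1* ≈ 243, N2* ≈ 13

Setting both brackets to zero gives the nullclines N1 + 1.27N2 = 260 and 1.38N1 + N2 = 349.
Substituting N2 = 349 - 1.38N1 into the first: N1(1 - 1.27·1.38) = 260 - 1.27·349.
So N1* = -183/-0.753 = 243, and then N2* = 349 - 1.38·243 = 13.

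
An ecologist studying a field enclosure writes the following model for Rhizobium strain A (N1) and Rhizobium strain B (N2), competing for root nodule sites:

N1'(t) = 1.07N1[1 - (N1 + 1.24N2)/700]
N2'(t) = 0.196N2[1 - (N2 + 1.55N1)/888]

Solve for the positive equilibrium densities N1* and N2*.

N1* ≈ 435, N2* ≈ 214

Setting both brackets to zero gives the nullclines N1 + 1.24N2 = 700 and 1.55N1 + N2 = 888.
Substituting N2 = 888 - 1.55N1 into the first: N1(1 - 1.24·1.55) = 700 - 1.24·888.
So N1* = -401/-0.922 = 435, and then N2* = 888 - 1.55·435 = 214.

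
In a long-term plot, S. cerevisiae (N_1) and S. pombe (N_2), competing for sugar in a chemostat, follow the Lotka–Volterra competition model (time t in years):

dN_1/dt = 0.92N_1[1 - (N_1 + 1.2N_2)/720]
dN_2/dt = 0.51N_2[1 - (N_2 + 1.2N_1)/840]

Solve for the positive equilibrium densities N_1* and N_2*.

Setting both brackets to zero gives the nullclines N_1 + 1.2N_2 = 720 and 1.2N_1 + N_2 = 840.
Substituting N_2 = 840 - 1.2N_1 into the first: N_1(1 - 1.2·1.2) = 720 - 1.2·840.
So N_1* = -288/-0.44 = 655, and then N_2* = 840 - 1.2·655 = 54.5.

N_1* ≈ 655, N_2* ≈ 54.5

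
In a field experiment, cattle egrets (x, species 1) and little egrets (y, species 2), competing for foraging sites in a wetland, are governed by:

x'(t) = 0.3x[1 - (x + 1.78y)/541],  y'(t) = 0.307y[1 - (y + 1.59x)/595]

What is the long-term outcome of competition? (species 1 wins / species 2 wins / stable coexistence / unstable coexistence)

Compare the nullcline intercepts: K1/α12 = 541/1.78 = 304 < K2 = 595; K2/α21 = 595/1.59 = 374 < K1 = 541.
Since both are reversed, neither can invade when rare; the interior point is a saddle.

unstable coexistence (outcome depends on initial conditions)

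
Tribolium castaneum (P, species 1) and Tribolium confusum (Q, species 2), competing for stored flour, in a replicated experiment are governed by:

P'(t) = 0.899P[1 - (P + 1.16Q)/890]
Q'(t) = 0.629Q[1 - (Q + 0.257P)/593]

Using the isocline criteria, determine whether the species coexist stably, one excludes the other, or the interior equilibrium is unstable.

stable coexistence

Compare the nullcline intercepts: K1/α12 = 890/1.16 = 767 > K2 = 593; K2/α21 = 593/0.257 = 2310 > K1 = 890.
Since both inequalities hold, each species can invade when rare, so the interior equilibrium is stable.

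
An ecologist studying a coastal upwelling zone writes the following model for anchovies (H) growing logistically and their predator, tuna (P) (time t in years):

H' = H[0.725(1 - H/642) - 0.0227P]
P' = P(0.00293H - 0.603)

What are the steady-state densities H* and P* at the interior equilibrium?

H* ≈ 206, P* ≈ 21.7

From dP/dt = 0 with P > 0: 0.00293H* = 0.603, so H* = 206.
Substitute into dH/dt = 0: 0.725(1 - 206/642) = 0.0227P*.
The bracket is 0.679, giving P* = 0.493/0.0227 = 21.7.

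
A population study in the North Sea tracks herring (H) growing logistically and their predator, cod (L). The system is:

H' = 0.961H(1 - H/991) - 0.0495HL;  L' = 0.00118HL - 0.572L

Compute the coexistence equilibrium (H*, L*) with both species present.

H* ≈ 485, L* ≈ 9.92

From dL/dt = 0 with L > 0: 0.00118H* = 0.572, so H* = 485.
Substitute into dH/dt = 0: 0.961(1 - 485/991) = 0.0495L*.
The bracket is 0.511, giving L* = 0.491/0.0495 = 9.92.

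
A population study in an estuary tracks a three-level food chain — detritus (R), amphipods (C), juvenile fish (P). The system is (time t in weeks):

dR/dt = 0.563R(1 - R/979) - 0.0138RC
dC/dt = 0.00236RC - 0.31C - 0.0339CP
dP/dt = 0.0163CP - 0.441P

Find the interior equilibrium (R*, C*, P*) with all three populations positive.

R* ≈ 330, C* ≈ 27.1, P* ≈ 13.8

From dP/dt = 0: 0.0163C* = 0.441, so C* = 27.1.
From dR/dt = 0: 0.563(1 - R*/979) = 0.0138·27.1, giving R* = 979·(1 - 0.663) = 330.
From dC/dt = 0: 0.00236·330 - 0.31 = 0.0339P*, so P* = 0.468/0.0339 = 13.8.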